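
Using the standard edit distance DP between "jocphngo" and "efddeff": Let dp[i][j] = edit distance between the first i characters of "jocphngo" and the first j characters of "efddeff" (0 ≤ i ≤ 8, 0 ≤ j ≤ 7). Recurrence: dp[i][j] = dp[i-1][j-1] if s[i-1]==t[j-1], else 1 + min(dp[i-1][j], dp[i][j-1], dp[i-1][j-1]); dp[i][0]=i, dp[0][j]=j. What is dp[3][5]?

5

   ''  e  f  d  d  e  f  f
''  0  1  2  3  4  5  6  7
 j  1  1  2  3  4  5  6  7
 o  2  2  2  3  4  5  6  7
 c  3  3  3  3  4  5  6  7
 p  4  4  4  4  4  5  6  7
 h  5  5  5  5  5  5  6  7
 n  6  6  6  6  6  6  6  7
 g  7  7  7  7  7  7  7  7
 o  8  8  8  8  8  8  8  8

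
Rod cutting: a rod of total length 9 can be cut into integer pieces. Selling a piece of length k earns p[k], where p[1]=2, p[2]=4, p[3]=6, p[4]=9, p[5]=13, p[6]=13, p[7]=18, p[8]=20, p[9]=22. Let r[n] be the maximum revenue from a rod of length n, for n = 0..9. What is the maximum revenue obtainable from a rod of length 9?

   n    0    1    2    3    4    5    6    7    8    9
r[n]    0    2    4    6    9   13   15   18   20   22

22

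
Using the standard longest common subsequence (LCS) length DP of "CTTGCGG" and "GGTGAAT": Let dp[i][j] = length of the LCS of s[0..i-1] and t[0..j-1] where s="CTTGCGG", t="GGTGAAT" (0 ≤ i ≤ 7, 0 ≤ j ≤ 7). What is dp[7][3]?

   ''  G  G  T  G  A  A  T
''  0  0  0  0  0  0  0  0
 C  0  0  0  0  0  0  0  0
 T  0  0  0  1  1  1  1  1
 T  0  0  0  1  1  1  1  2
 G  0  1  1  1  2  2  2  2
 C  0  1  1  1  2  2  2  2
 G  0  1  2  2  2  2  2  2
 G  0  1  2  2  3  3  3  3

2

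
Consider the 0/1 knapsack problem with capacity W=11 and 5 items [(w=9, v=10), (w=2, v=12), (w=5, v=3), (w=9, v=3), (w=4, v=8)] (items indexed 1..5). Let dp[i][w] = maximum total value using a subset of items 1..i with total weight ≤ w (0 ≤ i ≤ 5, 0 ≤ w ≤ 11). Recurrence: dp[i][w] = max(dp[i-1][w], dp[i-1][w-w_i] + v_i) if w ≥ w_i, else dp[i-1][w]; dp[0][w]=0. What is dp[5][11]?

i\w   0   1   2   3   4   5   6   7   8   9  10  11
  0   0   0   0   0   0   0   0   0   0   0   0   0
  1   0   0   0   0   0   0   0   0   0  10  10  10
  2   0   0  12  12  12  12  12  12  12  12  12  22
  3   0   0  12  12  12  12  12  15  15  15  15  22
  4   0   0  12  12  12  12  12  15  15  15  15  22
  5   0   0  12  12  12  12  20  20  20  20  20  23

23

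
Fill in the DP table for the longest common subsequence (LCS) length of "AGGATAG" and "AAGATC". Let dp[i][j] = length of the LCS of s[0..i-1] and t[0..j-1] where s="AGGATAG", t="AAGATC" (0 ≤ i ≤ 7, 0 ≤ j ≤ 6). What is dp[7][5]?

4

   ''  A  A  G  A  T  C
''  0  0  0  0  0  0  0
 A  0  1  1  1  1  1  1
 G  0  1  1  2  2  2  2
 G  0  1  1  2  2  2  2
 A  0  1  2  2  3  3  3
 T  0  1  2  2  3  4  4
 A  0  1  2  2  3  4  4
 G  0  1  2  3  3  4  4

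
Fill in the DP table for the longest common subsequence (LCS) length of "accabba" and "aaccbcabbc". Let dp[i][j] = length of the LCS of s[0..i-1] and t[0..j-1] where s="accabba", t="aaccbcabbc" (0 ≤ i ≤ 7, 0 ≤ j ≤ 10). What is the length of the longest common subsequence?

6

   ''  a  a  c  c  b  c  a  b  b  c
''  0  0  0  0  0  0  0  0  0  0  0
 a  0  1  1  1  1  1  1  1  1  1  1
 c  0  1  1  2  2  2  2  2  2  2  2
 c  0  1  1  2  3  3  3  3  3  3  3
 a  0  1  2  2  3  3  3  4  4  4  4
 b  0  1  2  2  3  4  4  4  5  5  5
 b  0  1  2  2  3  4  4  4  5  6  6
 a  0  1  2  2  3  4  4  5  5  6  6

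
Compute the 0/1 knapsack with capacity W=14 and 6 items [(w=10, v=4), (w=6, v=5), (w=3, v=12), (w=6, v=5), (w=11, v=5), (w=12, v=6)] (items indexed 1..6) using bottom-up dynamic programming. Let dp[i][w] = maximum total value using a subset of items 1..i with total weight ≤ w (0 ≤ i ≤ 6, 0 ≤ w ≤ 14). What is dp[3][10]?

17

i\w   0   1   2   3   4   5   6   7   8   9  10  11  12  13  14
  0   0   0   0   0   0   0   0   0   0   0   0   0   0   0   0
  1   0   0   0   0   0   0   0   0   0   0   4   4   4   4   4
  2   0   0   0   0   0   0   5   5   5   5   5   5   5   5   5
  3   0   0   0  12  12  12  12  12  12  17  17  17  17  17  17
  4   0   0   0  12  12  12  12  12  12  17  17  17  17  17  17
  5   0   0   0  12  12  12  12  12  12  17  17  17  17  17  17
  6   0   0   0  12  12  12  12  12  12  17  17  17  17  17  17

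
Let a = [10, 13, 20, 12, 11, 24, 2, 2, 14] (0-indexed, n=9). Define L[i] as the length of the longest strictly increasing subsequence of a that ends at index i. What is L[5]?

4

   i    0    1    2    3    4    5    6    7    8
a[i]   10   13   20   12   11   24    2    2   14
L[i]    1    2    3    2    2    4    1    1    3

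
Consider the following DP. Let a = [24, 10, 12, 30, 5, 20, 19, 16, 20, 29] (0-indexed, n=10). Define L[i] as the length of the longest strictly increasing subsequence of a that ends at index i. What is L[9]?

5

   i    0    1    2    3    4    5    6    7    8    9
a[i]   24   10   12   30    5   20   19   16   20   29
L[i]    1    1    2    3    1    3    3    3    4    5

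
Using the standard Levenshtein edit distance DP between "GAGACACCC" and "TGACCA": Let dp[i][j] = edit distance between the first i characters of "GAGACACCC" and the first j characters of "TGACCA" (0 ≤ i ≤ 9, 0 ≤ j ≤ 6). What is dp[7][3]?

   ''  T  G  A  C  C  A
''  0  1  2  3  4  5  6
 G  1  1  1  2  3  4  5
 A  2  2  2  1  2  3  4
 G  3  3  2  2  2  3  4
 A  4  4  3  2  3  3  3
 C  5  5  4  3  2  3  4
 A  6  6  5  4  3  3  3
 C  7  7  6  5  4  3  4
 C  8  8  7  6  5  4  4
 C  9  9  8  7  6  5  5

5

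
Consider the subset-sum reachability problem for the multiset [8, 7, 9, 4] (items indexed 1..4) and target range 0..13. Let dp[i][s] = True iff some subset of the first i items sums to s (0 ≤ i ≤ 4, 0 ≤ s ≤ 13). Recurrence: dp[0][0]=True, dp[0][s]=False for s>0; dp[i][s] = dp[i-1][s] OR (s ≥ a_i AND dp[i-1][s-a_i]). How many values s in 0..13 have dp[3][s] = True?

4

i\s   0   1   2   3   4   5   6   7   8   9  10  11  12  13
  0   T   F   F   F   F   F   F   F   F   F   F   F   F   F
  1   T   F   F   F   F   F   F   F   T   F   F   F   F   F
  2   T   F   F   F   F   F   F   T   T   F   F   F   F   F
  3   T   F   F   F   F   F   F   T   T   T   F   F   F   F
  4   T   F   F   F   T   F   F   T   T   T   F   T   T   T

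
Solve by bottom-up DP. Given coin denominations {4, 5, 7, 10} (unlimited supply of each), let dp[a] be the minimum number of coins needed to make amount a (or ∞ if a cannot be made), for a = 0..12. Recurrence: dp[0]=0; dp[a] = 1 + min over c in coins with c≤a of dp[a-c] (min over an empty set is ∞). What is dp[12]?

2

 a  0  1  2  3  4  5  6  7  8  9 10 11 12
dp  0  -  -  -  1  1  -  1  2  2  1  2  2
(- denotes ∞ / unreachable)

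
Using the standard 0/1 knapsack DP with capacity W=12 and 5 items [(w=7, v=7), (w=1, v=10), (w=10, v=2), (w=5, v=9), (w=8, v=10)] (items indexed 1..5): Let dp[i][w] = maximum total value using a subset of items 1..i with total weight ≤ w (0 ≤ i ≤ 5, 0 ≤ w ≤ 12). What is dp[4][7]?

i\w   0   1   2   3   4   5   6   7   8   9  10  11  12
  0   0   0   0   0   0   0   0   0   0   0   0   0   0
  1   0   0   0   0   0   0   0   7   7   7   7   7   7
  2   0  10  10  10  10  10  10  10  17  17  17  17  17
  3   0  10  10  10  10  10  10  10  17  17  17  17  17
  4   0  10  10  10  10  10  19  19  19  19  19  19  19
  5   0  10  10  10  10  10  19  19  19  20  20  20  20

19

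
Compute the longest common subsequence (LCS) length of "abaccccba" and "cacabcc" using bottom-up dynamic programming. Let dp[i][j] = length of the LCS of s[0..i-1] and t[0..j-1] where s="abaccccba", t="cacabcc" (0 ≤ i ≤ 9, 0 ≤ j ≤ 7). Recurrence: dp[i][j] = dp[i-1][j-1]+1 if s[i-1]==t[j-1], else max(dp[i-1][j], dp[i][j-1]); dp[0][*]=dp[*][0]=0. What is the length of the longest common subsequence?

4

   ''  c  a  c  a  b  c  c
''  0  0  0  0  0  0  0  0
 a  0  0  1  1  1  1  1  1
 b  0  0  1  1  1  2  2  2
 a  0  0  1  1  2  2  2  2
 c  0  1  1  2  2  2  3  3
 c  0  1  1  2  2  2  3  4
 c  0  1  1  2  2  2  3  4
 c  0  1  1  2  2  2  3  4
 b  0  1  1  2  2  3  3  4
 a  0  1  2  2  3  3  3  4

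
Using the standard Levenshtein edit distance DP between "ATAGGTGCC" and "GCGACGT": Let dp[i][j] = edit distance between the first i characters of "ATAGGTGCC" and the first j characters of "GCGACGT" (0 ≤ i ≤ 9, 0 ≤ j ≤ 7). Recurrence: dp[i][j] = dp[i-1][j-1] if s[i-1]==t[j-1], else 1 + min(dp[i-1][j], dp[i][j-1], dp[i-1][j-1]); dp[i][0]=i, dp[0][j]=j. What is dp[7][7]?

   ''  G  C  G  A  C  G  T
''  0  1  2  3  4  5  6  7
 A  1  1  2  3  3  4  5  6
 T  2  2  2  3  4  4  5  5
 A  3  3  3  3  3  4  5  6
 G  4  3  4  3  4  4  4  5
 G  5  4  4  4  4  5  4  5
 T  6  5  5  5  5  5  5  4
 G  7  6  6  5  6  6  5  5
 C  8  7  6  6  6  6  6  6
 C  9  8  7  7  7  6  7  7

5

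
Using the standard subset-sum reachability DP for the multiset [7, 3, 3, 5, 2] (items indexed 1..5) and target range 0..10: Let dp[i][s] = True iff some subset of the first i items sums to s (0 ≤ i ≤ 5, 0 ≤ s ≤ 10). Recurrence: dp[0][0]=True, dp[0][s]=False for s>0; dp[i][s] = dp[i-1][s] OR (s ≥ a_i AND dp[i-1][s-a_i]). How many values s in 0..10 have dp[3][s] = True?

5

i\s   0   1   2   3   4   5   6   7   8   9  10
  0   T   F   F   F   F   F   F   F   F   F   F
  1   T   F   F   F   F   F   F   T   F   F   F
  2   T   F   F   T   F   F   F   T   F   F   T
  3   T   F   F   T   F   F   T   T   F   F   T
  4   T   F   F   T   F   T   T   T   T   F   T
  5   T   F   T   T   F   T   T   T   T   T   T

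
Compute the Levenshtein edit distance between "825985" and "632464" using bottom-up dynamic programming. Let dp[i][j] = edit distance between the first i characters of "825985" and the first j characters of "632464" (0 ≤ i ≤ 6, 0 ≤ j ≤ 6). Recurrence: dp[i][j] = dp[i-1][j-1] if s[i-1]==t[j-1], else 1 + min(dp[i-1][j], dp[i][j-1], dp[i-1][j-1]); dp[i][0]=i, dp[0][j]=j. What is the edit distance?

6

   ''  6  3  2  4  6  4
''  0  1  2  3  4  5  6
 8  1  1  2  3  4  5  6
 2  2  2  2  2  3  4  5
 5  3  3  3  3  3  4  5
 9  4  4  4  4  4  4  5
 8  5  5  5  5  5  5  5
 5  6  6  6  6  6  6  6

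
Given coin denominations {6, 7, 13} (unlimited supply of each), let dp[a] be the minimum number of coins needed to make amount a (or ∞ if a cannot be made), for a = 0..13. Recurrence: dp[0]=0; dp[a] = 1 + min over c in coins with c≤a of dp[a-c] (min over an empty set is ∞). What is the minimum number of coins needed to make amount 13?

 a  0  1  2  3  4  5  6  7  8  9 10 11 12 13
dp  0  -  -  -  -  -  1  1  -  -  -  -  2  1
(- denotes ∞ / unreachable)

1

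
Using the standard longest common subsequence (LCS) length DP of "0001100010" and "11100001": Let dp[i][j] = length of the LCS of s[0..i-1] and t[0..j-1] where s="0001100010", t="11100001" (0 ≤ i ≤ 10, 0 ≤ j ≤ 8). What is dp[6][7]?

4

   ''  1  1  1  0  0  0  0  1
''  0  0  0  0  0  0  0  0  0
 0  0  0  0  0  1  1  1  1  1
 0  0  0  0  0  1  2  2  2  2
 0  0  0  0  0  1  2  3  3  3
 1  0  1  1  1  1  2  3  3  4
 1  0  1  2  2  2  2  3  3  4
 0  0  1  2  2  3  3  3  4  4
 0  0  1  2  2  3  4  4  4  4
 0  0  1  2  2  3  4  5  5  5
 1  0  1  2  3  3  4  5  5  6
 0  0  1  2  3  4  4  5  6  6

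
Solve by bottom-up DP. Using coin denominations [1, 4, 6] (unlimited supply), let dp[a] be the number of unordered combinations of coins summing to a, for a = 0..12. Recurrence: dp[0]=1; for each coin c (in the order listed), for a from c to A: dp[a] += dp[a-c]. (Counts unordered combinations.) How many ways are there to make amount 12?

after  coin     0     1     2     3     4     5     6     7     8     9    10    11    12
          1     1     1     1     1     1     1     1     1     1     1     1     1     1
          4     1     1     1     1     2     2     2     2     3     3     3     3     4
          6     1     1     1     1     2     2     3     3     4     4     5     5     7

7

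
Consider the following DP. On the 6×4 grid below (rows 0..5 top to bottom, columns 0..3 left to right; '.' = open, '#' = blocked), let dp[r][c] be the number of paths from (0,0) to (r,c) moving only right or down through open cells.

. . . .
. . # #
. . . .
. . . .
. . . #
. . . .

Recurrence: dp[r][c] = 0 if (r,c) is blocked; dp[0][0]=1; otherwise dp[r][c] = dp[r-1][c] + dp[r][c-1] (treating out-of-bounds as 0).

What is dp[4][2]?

r\c   0   1   2   3
  0   1   1   1   1
  1   1   2   0   0
  2   1   3   3   3
  3   1   4   7  10
  4   1   5  12   0
  5   1   6  18  18

12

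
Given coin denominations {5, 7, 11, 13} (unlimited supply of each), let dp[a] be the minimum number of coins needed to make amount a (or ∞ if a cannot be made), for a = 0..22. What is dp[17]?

 a  0  1  2  3  4  5  6  7  8  9 10 11 12 13 14 15 16 17 18 19 20 21 22
dp  0  -  -  -  -  1  -  1  -  -  2  1  2  1  2  3  2  3  2  3  2  3  2
(- denotes ∞ / unreachable)

3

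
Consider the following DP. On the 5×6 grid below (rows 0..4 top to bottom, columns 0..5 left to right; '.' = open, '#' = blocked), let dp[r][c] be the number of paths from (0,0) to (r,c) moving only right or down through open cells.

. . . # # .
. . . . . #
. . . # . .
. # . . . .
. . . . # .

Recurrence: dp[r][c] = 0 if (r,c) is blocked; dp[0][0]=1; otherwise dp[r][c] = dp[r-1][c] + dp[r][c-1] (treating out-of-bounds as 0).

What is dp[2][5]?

r\c   0   1   2   3   4   5
  0   1   1   1   0   0   0
  1   1   2   3   3   3   0
  2   1   3   6   0   3   3
  3   1   0   6   6   9  12
  4   1   1   7  13   0  12

3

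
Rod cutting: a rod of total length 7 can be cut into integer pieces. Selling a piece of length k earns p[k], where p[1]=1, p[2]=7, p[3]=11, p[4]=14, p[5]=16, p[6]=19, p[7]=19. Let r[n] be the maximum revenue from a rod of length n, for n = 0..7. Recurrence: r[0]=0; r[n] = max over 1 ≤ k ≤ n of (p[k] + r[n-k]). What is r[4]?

14

   n    0    1    2    3    4    5    6    7
r[n]    0    1    7   11   14   18   22   25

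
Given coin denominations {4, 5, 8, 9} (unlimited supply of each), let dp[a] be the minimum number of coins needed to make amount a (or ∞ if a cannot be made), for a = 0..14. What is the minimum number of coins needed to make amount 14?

2

 a  0  1  2  3  4  5  6  7  8  9 10 11 12 13 14
dp  0  -  -  -  1  1  -  -  1  1  2  -  2  2  2
(- denotes ∞ / unreachable)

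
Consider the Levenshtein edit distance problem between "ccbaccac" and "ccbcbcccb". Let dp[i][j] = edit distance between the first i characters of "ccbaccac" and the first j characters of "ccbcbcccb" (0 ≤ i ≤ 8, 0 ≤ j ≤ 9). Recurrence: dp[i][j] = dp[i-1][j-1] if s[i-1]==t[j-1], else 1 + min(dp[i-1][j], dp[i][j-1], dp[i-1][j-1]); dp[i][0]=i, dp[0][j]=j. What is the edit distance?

   ''  c  c  b  c  b  c  c  c  b
''  0  1  2  3  4  5  6  7  8  9
 c  1  0  1  2  3  4  5  6  7  8
 c  2  1  0  1  2  3  4  5  6  7
 b  3  2  1  0  1  2  3  4  5  6
 a  4  3  2  1  1  2  3  4  5  6
 c  5  4  3  2  1  2  2  3  4  5
 c  6  5  4  3  2  2  2  2  3  4
 a  7  6  5  4  3  3  3  3  3  4
 c  8  7  6  5  4  4  3  3  3  4

4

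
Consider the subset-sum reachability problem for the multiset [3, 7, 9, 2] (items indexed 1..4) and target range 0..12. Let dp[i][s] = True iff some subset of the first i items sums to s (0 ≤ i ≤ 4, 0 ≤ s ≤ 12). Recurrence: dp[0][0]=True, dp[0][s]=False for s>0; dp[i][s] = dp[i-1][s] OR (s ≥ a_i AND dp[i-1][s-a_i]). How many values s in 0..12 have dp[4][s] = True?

9

i\s   0   1   2   3   4   5   6   7   8   9  10  11  12
  0   T   F   F   F   F   F   F   F   F   F   F   F   F
  1   T   F   F   T   F   F   F   F   F   F   F   F   F
  2   T   F   F   T   F   F   F   T   F   F   T   F   F
  3   T   F   F   T   F   F   F   T   F   T   T   F   T
  4   T   F   T   T   F   T   F   T   F   T   T   T   T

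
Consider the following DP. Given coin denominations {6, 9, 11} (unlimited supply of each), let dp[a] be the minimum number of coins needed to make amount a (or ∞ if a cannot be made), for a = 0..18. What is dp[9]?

1

 a  0  1  2  3  4  5  6  7  8  9 10 11 12 13 14 15 16 17 18
dp  0  -  -  -  -  -  1  -  -  1  -  1  2  -  -  2  -  2  2
(- denotes ∞ / unreachable)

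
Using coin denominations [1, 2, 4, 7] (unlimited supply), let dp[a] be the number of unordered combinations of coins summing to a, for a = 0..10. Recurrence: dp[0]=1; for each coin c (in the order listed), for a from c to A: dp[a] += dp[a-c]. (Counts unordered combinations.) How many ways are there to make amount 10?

14

after  coin     0     1     2     3     4     5     6     7     8     9    10
          1     1     1     1     1     1     1     1     1     1     1     1
          2     1     1     2     2     3     3     4     4     5     5     6
          4     1     1     2     2     4     4     6     6     9     9    12
          7     1     1     2     2     4     4     6     7    10    11    14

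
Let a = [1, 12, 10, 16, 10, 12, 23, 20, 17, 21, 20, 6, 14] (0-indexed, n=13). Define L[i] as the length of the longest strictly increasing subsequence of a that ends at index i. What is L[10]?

   i    0    1    2    3    4    5    6    7    8    9   10   11   12
a[i]    1   12   10   16   10   12   23   20   17   21   20    6   14
L[i]    1    2    2    3    2    3    4    4    4    5    5    2    4

5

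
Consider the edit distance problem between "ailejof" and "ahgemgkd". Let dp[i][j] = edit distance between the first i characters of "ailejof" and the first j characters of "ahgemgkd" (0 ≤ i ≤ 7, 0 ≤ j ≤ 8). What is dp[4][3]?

   ''  a  h  g  e  m  g  k  d
''  0  1  2  3  4  5  6  7  8
 a  1  0  1  2  3  4  5  6  7
 i  2  1  1  2  3  4  5  6  7
 l  3  2  2  2  3  4  5  6  7
 e  4  3  3  3  2  3  4  5  6
 j  5  4  4  4  3  3  4  5  6
 o  6  5  5  5  4  4  4  5  6
 f  7  6  6  6  5  5  5  5  6

3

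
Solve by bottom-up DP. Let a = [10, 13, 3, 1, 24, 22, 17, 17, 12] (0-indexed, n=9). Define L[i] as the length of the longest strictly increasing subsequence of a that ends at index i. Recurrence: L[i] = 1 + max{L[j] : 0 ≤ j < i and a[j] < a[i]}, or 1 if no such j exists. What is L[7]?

3

   i    0    1    2    3    4    5    6    7    8
a[i]   10   13    3    1   24   22   17   17   12
L[i]    1    2    1    1    3    3    3    3    2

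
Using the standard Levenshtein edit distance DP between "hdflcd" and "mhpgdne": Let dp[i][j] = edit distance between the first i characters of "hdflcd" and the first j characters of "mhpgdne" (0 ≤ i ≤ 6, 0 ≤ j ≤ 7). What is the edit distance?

6

   ''  m  h  p  g  d  n  e
''  0  1  2  3  4  5  6  7
 h  1  1  1  2  3  4  5  6
 d  2  2  2  2  3  3  4  5
 f  3  3  3  3  3  4  4  5
 l  4  4  4  4  4  4  5  5
 c  5  5  5  5  5  5  5  6
 d  6  6  6  6  6  5  6  6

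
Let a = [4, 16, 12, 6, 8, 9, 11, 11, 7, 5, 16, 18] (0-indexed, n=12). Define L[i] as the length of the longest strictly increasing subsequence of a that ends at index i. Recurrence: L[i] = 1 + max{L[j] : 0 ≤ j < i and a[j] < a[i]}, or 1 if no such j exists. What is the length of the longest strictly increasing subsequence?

7

   i    0    1    2    3    4    5    6    7    8    9   10   11
a[i]    4   16   12    6    8    9   11   11    7    5   16   18
L[i]    1    2    2    2    3    4    5    5    3    2    6    7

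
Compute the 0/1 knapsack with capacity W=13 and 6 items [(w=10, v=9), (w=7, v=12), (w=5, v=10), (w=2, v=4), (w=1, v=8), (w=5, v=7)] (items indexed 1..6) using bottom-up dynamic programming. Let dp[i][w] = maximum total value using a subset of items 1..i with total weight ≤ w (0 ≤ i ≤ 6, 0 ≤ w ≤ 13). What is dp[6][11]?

25

i\w   0   1   2   3   4   5   6   7   8   9  10  11  12  13
  0   0   0   0   0   0   0   0   0   0   0   0   0   0   0
  1   0   0   0   0   0   0   0   0   0   0   9   9   9   9
  2   0   0   0   0   0   0   0  12  12  12  12  12  12  12
  3   0   0   0   0   0  10  10  12  12  12  12  12  22  22
  4   0   0   4   4   4  10  10  14  14  16  16  16  22  22
  5   0   8   8  12  12  12  18  18  22  22  24  24  24  30
  6   0   8   8  12  12  12  18  18  22  22  24  25  25  30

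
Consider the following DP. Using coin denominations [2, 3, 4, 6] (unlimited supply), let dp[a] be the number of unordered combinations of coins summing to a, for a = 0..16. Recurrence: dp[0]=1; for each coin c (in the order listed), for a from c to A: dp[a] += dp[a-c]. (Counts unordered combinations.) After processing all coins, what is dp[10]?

7

after  coin     0     1     2     3     4     5     6     7     8     9    10    11    12    13    14    15    16
          2     1     0     1     0     1     0     1     0     1     0     1     0     1     0     1     0     1
          3     1     0     1     1     1     1     2     1     2     2     2     2     3     2     3     3     3
          4     1     0     1     1     2     1     3     2     4     3     5     4     7     5     8     7    10
          6     1     0     1     1     2     1     4     2     5     4     7     5    11     7    13    11    17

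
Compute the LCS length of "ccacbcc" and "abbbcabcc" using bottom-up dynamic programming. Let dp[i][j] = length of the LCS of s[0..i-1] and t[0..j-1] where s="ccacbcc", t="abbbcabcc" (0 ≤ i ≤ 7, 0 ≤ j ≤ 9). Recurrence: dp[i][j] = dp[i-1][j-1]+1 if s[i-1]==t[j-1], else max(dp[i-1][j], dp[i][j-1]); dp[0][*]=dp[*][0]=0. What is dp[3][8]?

   ''  a  b  b  b  c  a  b  c  c
''  0  0  0  0  0  0  0  0  0  0
 c  0  0  0  0  0  1  1  1  1  1
 c  0  0  0  0  0  1  1  1  2  2
 a  0  1  1  1  1  1  2  2  2  2
 c  0  1  1  1  1  2  2  2  3  3
 b  0  1  2  2  2  2  2  3  3  3
 c  0  1  2  2  2  3  3  3  4  4
 c  0  1  2  2  2  3  3  3  4  5

2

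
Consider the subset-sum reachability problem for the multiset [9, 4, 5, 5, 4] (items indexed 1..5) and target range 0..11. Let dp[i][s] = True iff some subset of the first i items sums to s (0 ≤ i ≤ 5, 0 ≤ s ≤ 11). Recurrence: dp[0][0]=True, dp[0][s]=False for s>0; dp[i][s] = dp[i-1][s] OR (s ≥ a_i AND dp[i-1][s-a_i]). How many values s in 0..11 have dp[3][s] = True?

i\s   0   1   2   3   4   5   6   7   8   9  10  11
  0   T   F   F   F   F   F   F   F   F   F   F   F
  1   T   F   F   F   F   F   F   F   F   T   F   F
  2   T   F   F   F   T   F   F   F   F   T   F   F
  3   T   F   F   F   T   T   F   F   F   T   F   F
  4   T   F   F   F   T   T   F   F   F   T   T   F
  5   T   F   F   F   T   T   F   F   T   T   T   F

4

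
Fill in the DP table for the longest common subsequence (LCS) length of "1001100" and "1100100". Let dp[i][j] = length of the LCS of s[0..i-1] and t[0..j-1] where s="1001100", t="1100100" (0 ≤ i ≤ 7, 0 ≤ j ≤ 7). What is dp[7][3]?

3

   ''  1  1  0  0  1  0  0
''  0  0  0  0  0  0  0  0
 1  0  1  1  1  1  1  1  1
 0  0  1  1  2  2  2  2  2
 0  0  1  1  2  3  3  3  3
 1  0  1  2  2  3  4  4  4
 1  0  1  2  2  3  4  4  4
 0  0  1  2  3  3  4  5  5
 0  0  1  2  3  4  4  5  6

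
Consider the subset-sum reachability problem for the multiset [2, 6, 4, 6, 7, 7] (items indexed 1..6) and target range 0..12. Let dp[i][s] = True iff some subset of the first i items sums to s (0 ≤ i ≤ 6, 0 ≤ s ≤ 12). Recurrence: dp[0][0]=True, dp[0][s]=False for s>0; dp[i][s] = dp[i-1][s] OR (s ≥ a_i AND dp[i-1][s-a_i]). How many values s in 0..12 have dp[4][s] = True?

7

i\s   0   1   2   3   4   5   6   7   8   9  10  11  12
  0   T   F   F   F   F   F   F   F   F   F   F   F   F
  1   T   F   T   F   F   F   F   F   F   F   F   F   F
  2   T   F   T   F   F   F   T   F   T   F   F   F   F
  3   T   F   T   F   T   F   T   F   T   F   T   F   T
  4   T   F   T   F   T   F   T   F   T   F   T   F   T
  5   T   F   T   F   T   F   T   T   T   T   T   T   T
  6   T   F   T   F   T   F   T   T   T   T   T   T   T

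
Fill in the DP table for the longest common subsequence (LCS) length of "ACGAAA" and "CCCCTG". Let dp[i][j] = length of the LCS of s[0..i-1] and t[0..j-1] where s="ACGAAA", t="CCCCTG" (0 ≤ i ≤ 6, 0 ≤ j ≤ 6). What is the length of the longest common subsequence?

2

   ''  C  C  C  C  T  G
''  0  0  0  0  0  0  0
 A  0  0  0  0  0  0  0
 C  0  1  1  1  1  1  1
 G  0  1  1  1  1  1  2
 A  0  1  1  1  1  1  2
 A  0  1  1  1  1  1  2
 A  0  1  1  1  1  1  2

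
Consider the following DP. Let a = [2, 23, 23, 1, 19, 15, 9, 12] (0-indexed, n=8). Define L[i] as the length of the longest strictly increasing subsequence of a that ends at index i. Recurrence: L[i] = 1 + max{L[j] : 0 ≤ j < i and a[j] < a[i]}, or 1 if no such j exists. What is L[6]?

   i    0    1    2    3    4    5    6    7
a[i]    2   23   23    1   19   15    9   12
L[i]    1    2    2    1    2    2    2    3

2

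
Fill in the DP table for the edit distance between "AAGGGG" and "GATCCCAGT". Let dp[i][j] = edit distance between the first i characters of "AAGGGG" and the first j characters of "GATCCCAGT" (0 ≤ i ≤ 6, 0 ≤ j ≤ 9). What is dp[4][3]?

3

   ''  G  A  T  C  C  C  A  G  T
''  0  1  2  3  4  5  6  7  8  9
 A  1  1  1  2  3  4  5  6  7  8
 A  2  2  1  2  3  4  5  5  6  7
 G  3  2  2  2  3  4  5  6  5  6
 G  4  3  3  3  3  4  5  6  6  6
 G  5  4  4  4  4  4  5  6  6  7
 G  6  5  5  5  5  5  5  6  6  7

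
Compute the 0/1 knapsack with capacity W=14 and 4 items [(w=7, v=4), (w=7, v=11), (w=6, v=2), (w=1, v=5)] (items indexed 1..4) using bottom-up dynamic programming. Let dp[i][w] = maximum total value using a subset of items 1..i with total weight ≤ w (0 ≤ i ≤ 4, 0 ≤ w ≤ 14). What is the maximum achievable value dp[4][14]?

i\w   0   1   2   3   4   5   6   7   8   9  10  11  12  13  14
  0   0   0   0   0   0   0   0   0   0   0   0   0   0   0   0
  1   0   0   0   0   0   0   0   4   4   4   4   4   4   4   4
  2   0   0   0   0   0   0   0  11  11  11  11  11  11  11  15
  3   0   0   0   0   0   0   2  11  11  11  11  11  11  13  15
  4   0   5   5   5   5   5   5  11  16  16  16  16  16  16  18

18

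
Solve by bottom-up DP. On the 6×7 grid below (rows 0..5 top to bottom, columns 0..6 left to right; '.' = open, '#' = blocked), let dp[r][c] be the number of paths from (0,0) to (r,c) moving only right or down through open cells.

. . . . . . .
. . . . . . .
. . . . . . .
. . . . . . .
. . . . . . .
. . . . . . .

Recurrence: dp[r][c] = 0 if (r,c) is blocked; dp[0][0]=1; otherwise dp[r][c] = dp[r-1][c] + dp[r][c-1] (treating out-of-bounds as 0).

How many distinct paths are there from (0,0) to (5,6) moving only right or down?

r\c   0   1   2   3   4   5   6
  0   1   1   1   1   1   1   1
  1   1   2   3   4   5   6   7
  2   1   3   6  10  15  21  28
  3   1   4  10  20  35  56  84
  4   1   5  15  35  70 126 210
  5   1   6  21  56 126 252 462

462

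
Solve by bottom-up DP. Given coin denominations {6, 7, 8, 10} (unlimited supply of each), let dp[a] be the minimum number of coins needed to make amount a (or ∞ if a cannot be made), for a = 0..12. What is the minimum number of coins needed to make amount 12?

 a  0  1  2  3  4  5  6  7  8  9 10 11 12
dp  0  -  -  -  -  -  1  1  1  -  1  -  2
(- denotes ∞ / unreachable)

2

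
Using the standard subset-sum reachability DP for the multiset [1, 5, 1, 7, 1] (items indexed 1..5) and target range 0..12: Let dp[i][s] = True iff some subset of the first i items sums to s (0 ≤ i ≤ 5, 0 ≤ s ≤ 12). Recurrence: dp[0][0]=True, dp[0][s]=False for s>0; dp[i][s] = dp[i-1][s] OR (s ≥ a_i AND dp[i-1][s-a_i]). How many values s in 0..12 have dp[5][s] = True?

i\s   0   1   2   3   4   5   6   7   8   9  10  11  12
  0   T   F   F   F   F   F   F   F   F   F   F   F   F
  1   T   T   F   F   F   F   F   F   F   F   F   F   F
  2   T   T   F   F   F   T   T   F   F   F   F   F   F
  3   T   T   T   F   F   T   T   T   F   F   F   F   F
  4   T   T   T   F   F   T   T   T   T   T   F   F   T
  5   T   T   T   T   F   T   T   T   T   T   T   F   T

11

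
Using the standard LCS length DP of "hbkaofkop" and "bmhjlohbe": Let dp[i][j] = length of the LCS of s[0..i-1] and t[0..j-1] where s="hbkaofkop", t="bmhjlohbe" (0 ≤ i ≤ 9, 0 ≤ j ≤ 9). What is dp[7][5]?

   ''  b  m  h  j  l  o  h  b  e
''  0  0  0  0  0  0  0  0  0  0
 h  0  0  0  1  1  1  1  1  1  1
 b  0  1  1  1  1  1  1  1  2  2
 k  0  1  1  1  1  1  1  1  2  2
 a  0  1  1  1  1  1  1  1  2  2
 o  0  1  1  1  1  1  2  2  2  2
 f  0  1  1  1  1  1  2  2  2  2
 k  0  1  1  1  1  1  2  2  2  2
 o  0  1  1  1  1  1  2  2  2  2
 p  0  1  1  1  1  1  2  2  2  2

1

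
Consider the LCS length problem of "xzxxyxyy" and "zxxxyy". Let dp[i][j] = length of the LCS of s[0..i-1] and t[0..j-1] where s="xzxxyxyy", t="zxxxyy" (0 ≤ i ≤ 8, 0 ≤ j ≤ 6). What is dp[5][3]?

   ''  z  x  x  x  y  y
''  0  0  0  0  0  0  0
 x  0  0  1  1  1  1  1
 z  0  1  1  1  1  1  1
 x  0  1  2  2  2  2  2
 x  0  1  2  3  3  3  3
 y  0  1  2  3  3  4  4
 x  0  1  2  3  4  4  4
 y  0  1  2  3  4  5  5
 y  0  1  2  3  4  5  6

3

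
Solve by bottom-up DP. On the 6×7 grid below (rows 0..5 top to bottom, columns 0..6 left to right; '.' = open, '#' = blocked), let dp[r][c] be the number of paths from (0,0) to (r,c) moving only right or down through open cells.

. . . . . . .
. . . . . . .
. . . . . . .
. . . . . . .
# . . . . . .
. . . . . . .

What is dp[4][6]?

209

r\c   0   1   2   3   4   5   6
  0   1   1   1   1   1   1   1
  1   1   2   3   4   5   6   7
  2   1   3   6  10  15  21  28
  3   1   4  10  20  35  56  84
  4   0   4  14  34  69 125 209
  5   0   4  18  52 121 246 455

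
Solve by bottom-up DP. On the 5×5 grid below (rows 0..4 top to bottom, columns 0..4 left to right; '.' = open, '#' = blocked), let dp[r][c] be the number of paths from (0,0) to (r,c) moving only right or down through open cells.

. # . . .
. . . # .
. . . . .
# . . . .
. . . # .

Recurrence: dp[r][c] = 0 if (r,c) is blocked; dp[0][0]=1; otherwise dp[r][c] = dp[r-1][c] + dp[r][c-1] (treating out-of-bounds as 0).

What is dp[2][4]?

3

r\c   0   1   2   3   4
  0   1   0   0   0   0
  1   1   1   1   0   0
  2   1   2   3   3   3
  3   0   2   5   8  11
  4   0   2   7   0  11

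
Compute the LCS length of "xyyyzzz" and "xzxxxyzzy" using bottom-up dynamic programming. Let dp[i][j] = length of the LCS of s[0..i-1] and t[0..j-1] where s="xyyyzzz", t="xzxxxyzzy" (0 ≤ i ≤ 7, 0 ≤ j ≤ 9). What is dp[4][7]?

2

   ''  x  z  x  x  x  y  z  z  y
''  0  0  0  0  0  0  0  0  0  0
 x  0  1  1  1  1  1  1  1  1  1
 y  0  1  1  1  1  1  2  2  2  2
 y  0  1  1  1  1  1  2  2  2  3
 y  0  1  1  1  1  1  2  2  2  3
 z  0  1  2  2  2  2  2  3  3  3
 z  0  1  2  2  2  2  2  3  4  4
 z  0  1  2  2  2  2  2  3  4  4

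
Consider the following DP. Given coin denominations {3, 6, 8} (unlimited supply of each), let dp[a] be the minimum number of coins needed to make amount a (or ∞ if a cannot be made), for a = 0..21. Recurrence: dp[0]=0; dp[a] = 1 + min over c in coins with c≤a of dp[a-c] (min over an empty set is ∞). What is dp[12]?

 a  0  1  2  3  4  5  6  7  8  9 10 11 12 13 14 15 16 17 18 19 20 21
dp  0  -  -  1  -  -  1  -  1  2  -  2  2  -  2  3  2  3  3  3  3  4
(- denotes ∞ / unreachable)

2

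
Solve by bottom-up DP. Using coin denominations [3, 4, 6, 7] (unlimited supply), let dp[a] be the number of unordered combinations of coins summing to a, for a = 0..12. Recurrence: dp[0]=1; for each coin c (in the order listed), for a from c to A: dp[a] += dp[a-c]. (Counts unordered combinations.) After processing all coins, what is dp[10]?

after  coin     0     1     2     3     4     5     6     7     8     9    10    11    12
          3     1     0     0     1     0     0     1     0     0     1     0     0     1
          4     1     0     0     1     1     0     1     1     1     1     1     1     2
          6     1     0     0     1     1     0     2     1     1     2     2     1     4
          7     1     0     0     1     1     0     2     2     1     2     3     2     4

3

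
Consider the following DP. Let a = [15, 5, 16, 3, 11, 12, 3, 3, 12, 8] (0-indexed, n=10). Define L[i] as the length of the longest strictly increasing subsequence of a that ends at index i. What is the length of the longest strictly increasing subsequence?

   i    0    1    2    3    4    5    6    7    8    9
a[i]   15    5   16    3   11   12    3    3   12    8
L[i]    1    1    2    1    2    3    1    1    3    2

3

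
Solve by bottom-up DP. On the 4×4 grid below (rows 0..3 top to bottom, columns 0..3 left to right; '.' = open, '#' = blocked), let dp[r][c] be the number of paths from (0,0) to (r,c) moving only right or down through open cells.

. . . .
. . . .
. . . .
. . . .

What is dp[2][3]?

10

r\c   0   1   2   3
  0   1   1   1   1
  1   1   2   3   4
  2   1   3   6  10
  3   1   4  10  20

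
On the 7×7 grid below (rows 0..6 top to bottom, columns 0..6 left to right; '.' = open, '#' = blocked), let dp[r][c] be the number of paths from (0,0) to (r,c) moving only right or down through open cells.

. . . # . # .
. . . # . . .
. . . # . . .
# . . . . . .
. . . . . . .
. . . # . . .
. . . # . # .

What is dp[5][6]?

117

r\c   0   1   2   3   4   5   6
  0   1   1   1   0   0   0   0
  1   1   2   3   0   0   0   0
  2   1   3   6   0   0   0   0
  3   0   3   9   9   9   9   9
  4   0   3  12  21  30  39  48
  5   0   3  15   0  30  69 117
  6   0   3  18   0  30   0 117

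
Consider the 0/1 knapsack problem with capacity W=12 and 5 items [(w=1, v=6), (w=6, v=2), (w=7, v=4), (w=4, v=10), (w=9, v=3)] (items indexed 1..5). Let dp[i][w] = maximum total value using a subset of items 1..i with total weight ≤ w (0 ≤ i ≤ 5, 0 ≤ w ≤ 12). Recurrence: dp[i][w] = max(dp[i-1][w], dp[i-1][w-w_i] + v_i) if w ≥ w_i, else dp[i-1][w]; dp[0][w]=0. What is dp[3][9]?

10

i\w   0   1   2   3   4   5   6   7   8   9  10  11  12
  0   0   0   0   0   0   0   0   0   0   0   0   0   0
  1   0   6   6   6   6   6   6   6   6   6   6   6   6
  2   0   6   6   6   6   6   6   8   8   8   8   8   8
  3   0   6   6   6   6   6   6   8  10  10  10  10  10
  4   0   6   6   6  10  16  16  16  16  16  16  18  20
  5   0   6   6   6  10  16  16  16  16  16  16  18  20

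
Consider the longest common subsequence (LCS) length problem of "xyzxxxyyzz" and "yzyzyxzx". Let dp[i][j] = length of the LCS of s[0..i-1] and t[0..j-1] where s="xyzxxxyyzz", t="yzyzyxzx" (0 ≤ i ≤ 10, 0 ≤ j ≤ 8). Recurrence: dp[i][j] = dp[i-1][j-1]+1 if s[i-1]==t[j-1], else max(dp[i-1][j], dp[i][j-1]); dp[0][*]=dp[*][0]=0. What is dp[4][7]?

3

   ''  y  z  y  z  y  x  z  x
''  0  0  0  0  0  0  0  0  0
 x  0  0  0  0  0  0  1  1  1
 y  0  1  1  1  1  1  1  1  1
 z  0  1  2  2  2  2  2  2  2
 x  0  1  2  2  2  2  3  3  3
 x  0  1  2  2  2  2  3  3  4
 x  0  1  2  2  2  2  3  3  4
 y  0  1  2  3  3  3  3  3  4
 y  0  1  2  3  3  4  4  4  4
 z  0  1  2  3  4  4  4  5  5
 z  0  1  2  3  4  4  4  5  5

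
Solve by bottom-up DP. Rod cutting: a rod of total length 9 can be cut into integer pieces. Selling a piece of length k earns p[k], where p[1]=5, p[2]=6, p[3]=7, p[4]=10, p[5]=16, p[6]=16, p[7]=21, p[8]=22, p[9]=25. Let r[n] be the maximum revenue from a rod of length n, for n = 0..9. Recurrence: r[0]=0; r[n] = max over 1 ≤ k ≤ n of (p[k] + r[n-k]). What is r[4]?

20

   n    0    1    2    3    4    5    6    7    8    9
r[n]    0    5   10   15   20   25   30   35   40   45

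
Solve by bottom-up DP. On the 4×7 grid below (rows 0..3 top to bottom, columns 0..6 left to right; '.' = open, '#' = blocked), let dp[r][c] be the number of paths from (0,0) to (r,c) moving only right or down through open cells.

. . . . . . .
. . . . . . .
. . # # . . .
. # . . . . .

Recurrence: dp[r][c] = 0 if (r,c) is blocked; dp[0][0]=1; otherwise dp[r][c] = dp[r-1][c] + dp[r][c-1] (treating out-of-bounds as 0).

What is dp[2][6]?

r\c   0   1   2   3   4   5   6
  0   1   1   1   1   1   1   1
  1   1   2   3   4   5   6   7
  2   1   3   0   0   5  11  18
  3   1   0   0   0   5  16  34

18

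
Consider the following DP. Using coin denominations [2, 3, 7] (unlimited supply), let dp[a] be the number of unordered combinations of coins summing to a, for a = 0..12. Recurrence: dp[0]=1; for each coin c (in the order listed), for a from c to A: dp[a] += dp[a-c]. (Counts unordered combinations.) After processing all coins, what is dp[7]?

after  coin     0     1     2     3     4     5     6     7     8     9    10    11    12
          2     1     0     1     0     1     0     1     0     1     0     1     0     1
          3     1     0     1     1     1     1     2     1     2     2     2     2     3
          7     1     0     1     1     1     1     2     2     2     3     3     3     4

2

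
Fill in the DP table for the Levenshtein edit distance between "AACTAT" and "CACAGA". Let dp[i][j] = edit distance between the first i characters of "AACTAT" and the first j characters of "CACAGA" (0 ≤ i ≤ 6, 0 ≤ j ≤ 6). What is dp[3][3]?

1

   ''  C  A  C  A  G  A
''  0  1  2  3  4  5  6
 A  1  1  1  2  3  4  5
 A  2  2  1  2  2  3  4
 C  3  2  2  1  2  3  4
 T  4  3  3  2  2  3  4
 A  5  4  3  3  2  3  3
 T  6  5  4  4  3  3  4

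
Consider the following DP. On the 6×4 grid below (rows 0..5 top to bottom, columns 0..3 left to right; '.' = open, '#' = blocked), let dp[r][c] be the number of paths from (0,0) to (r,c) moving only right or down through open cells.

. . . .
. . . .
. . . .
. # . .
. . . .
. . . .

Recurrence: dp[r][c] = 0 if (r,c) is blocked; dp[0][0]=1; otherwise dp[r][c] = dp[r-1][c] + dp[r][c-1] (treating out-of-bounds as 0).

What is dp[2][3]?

r\c   0   1   2   3
  0   1   1   1   1
  1   1   2   3   4
  2   1   3   6  10
  3   1   0   6  16
  4   1   1   7  23
  5   1   2   9  32

10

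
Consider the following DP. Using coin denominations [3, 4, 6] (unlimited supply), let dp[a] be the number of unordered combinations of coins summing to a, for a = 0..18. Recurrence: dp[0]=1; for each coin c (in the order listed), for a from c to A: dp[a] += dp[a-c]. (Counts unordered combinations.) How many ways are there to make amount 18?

6

after  coin     0     1     2     3     4     5     6     7     8     9    10    11    12    13    14    15    16    17    18
          3     1     0     0     1     0     0     1     0     0     1     0     0     1     0     0     1     0     0     1
          4     1     0     0     1     1     0     1     1     1     1     1     1     2     1     1     2     2     1     2
          6     1     0     0     1     1     0     2     1     1     2     2     1     4     2     2     4     4     2     6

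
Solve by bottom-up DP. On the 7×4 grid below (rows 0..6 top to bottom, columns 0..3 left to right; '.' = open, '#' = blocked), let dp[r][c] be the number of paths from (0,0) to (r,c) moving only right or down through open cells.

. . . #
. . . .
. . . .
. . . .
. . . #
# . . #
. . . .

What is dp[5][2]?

20

r\c   0   1   2   3
  0   1   1   1   0
  1   1   2   3   3
  2   1   3   6   9
  3   1   4  10  19
  4   1   5  15   0
  5   0   5  20   0
  6   0   5  25  25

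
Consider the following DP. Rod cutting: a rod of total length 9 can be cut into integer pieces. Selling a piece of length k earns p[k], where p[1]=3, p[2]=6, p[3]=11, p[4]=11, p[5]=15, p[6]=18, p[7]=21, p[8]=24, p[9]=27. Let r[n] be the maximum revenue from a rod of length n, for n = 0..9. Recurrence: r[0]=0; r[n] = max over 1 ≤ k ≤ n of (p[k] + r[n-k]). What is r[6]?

22

   n    0    1    2    3    4    5    6    7    8    9
r[n]    0    3    6   11   14   17   22   25   28   33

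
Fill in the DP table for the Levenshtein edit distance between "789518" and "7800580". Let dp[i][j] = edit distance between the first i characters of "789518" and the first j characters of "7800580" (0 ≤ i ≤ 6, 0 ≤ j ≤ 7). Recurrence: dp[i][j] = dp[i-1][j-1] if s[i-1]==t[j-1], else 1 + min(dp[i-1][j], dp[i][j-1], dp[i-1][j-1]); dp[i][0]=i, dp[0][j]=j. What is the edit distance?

   ''  7  8  0  0  5  8  0
''  0  1  2  3  4  5  6  7
 7  1  0  1  2  3  4  5  6
 8  2  1  0  1  2  3  4  5
 9  3  2  1  1  2  3  4  5
 5  4  3  2  2  2  2  3  4
 1  5  4  3  3  3  3  3  4
 8  6  5  4  4  4  4  3  4

4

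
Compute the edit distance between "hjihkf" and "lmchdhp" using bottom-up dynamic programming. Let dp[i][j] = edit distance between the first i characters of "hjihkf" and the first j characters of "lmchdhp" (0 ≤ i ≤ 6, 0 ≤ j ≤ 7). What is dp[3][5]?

   ''  l  m  c  h  d  h  p
''  0  1  2  3  4  5  6  7
 h  1  1  2  3  3  4  5  6
 j  2  2  2  3  4  4  5  6
 i  3  3  3  3  4  5  5  6
 h  4  4  4  4  3  4  5  6
 k  5  5  5  5  4  4  5  6
 f  6  6  6  6  5  5  5  6

5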